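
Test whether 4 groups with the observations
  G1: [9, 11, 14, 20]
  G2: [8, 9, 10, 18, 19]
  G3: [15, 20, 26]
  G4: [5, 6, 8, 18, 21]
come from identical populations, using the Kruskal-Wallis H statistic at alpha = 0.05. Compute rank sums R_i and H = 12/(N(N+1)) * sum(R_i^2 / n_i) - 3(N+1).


Step 1: Combine all N = 17 observations and assign midranks.
sorted (value, group, rank): (5,G4,1), (6,G4,2), (8,G2,3.5), (8,G4,3.5), (9,G1,5.5), (9,G2,5.5), (10,G2,7), (11,G1,8), (14,G1,9), (15,G3,10), (18,G2,11.5), (18,G4,11.5), (19,G2,13), (20,G1,14.5), (20,G3,14.5), (21,G4,16), (26,G3,17)
Step 2: Sum ranks within each group.
R_1 = 37 (n_1 = 4)
R_2 = 40.5 (n_2 = 5)
R_3 = 41.5 (n_3 = 3)
R_4 = 34 (n_4 = 5)
Step 3: H = 12/(N(N+1)) * sum(R_i^2/n_i) - 3(N+1)
     = 12/(17*18) * (37^2/4 + 40.5^2/5 + 41.5^2/3 + 34^2/5) - 3*18
     = 0.039216 * 1475.58 - 54
     = 3.866013.
Step 4: Ties present; correction factor C = 1 - 24/(17^3 - 17) = 0.995098. Corrected H = 3.866013 / 0.995098 = 3.885057.
Step 5: Under H0, H ~ chi^2(3); p-value = 0.274146.
Step 6: alpha = 0.05. fail to reject H0.

H = 3.8851, df = 3, p = 0.274146, fail to reject H0.


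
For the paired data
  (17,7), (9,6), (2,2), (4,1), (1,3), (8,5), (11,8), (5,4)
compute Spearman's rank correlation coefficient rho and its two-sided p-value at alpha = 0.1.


Step 1: Rank x and y separately (midranks; no ties here).
rank(x): 17->8, 9->6, 2->2, 4->3, 1->1, 8->5, 11->7, 5->4
rank(y): 7->7, 6->6, 2->2, 1->1, 3->3, 5->5, 8->8, 4->4
Step 2: d_i = R_x(i) - R_y(i); compute d_i^2.
  (8-7)^2=1, (6-6)^2=0, (2-2)^2=0, (3-1)^2=4, (1-3)^2=4, (5-5)^2=0, (7-8)^2=1, (4-4)^2=0
sum(d^2) = 10.
Step 3: rho = 1 - 6*10 / (8*(8^2 - 1)) = 1 - 60/504 = 0.880952.
Step 4: Under H0, t = rho * sqrt((n-2)/(1-rho^2)) = 4.5601 ~ t(6).
Step 5: Two-sided p-value from the t-distribution with 6 df = 0.003850.
Step 6: alpha = 0.1. reject H0.

rho = 0.8810, p = 0.003850, reject H0 at alpha = 0.1.


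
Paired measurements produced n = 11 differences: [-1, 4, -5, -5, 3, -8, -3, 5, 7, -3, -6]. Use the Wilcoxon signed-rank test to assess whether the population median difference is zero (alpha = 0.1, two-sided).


Step 1: Drop any zero differences (none here) and take |d_i|.
|d| = [1, 4, 5, 5, 3, 8, 3, 5, 7, 3, 6]
Step 2: Midrank |d_i| (ties get averaged ranks).
ranks: |1|->1, |4|->5, |5|->7, |5|->7, |3|->3, |8|->11, |3|->3, |5|->7, |7|->10, |3|->3, |6|->9
Step 3: Attach original signs; sum ranks with positive sign and with negative sign.
W+ = 5 + 3 + 7 + 10 = 25
W- = 1 + 7 + 7 + 11 + 3 + 3 + 9 = 41
(Check: W+ + W- = 66 should equal n(n+1)/2 = 66.)
Step 4: Test statistic W = min(W+, W-) = 25.
Step 5: Ties in |d|, so use the tie-corrected normal approximation.
        E[W] = n(n+1)/4 = 11*12/4 = 33.
        Tie groups: |d|=3 (t=3), |d|=5 (t=3); sum(t^3 - t) = 48.
        Var[W] = n(n+1)(2n+1)/24 - sum(t^3-t)/48 = 3036/24 - 48/48 = 125.5.
        z = (W - E[W]) / sqrt(Var[W]) = (25 - 33) / 11.2027 = -0.7141.
        Two-sided p = 2*Phi(z) = 0.475156.
Step 6: alpha = 0.1. fail to reject H0.

W+ = 25, W- = 41, W = min = 25, p = 0.475156, fail to reject H0.


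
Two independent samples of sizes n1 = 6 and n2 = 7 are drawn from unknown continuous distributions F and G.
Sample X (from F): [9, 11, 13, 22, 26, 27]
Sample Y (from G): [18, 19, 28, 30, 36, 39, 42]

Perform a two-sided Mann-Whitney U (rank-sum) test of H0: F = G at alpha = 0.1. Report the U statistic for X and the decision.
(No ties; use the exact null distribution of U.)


Step 1: Combine and sort all 13 observations; assign midranks.
sorted (value, group): (9,X), (11,X), (13,X), (18,Y), (19,Y), (22,X), (26,X), (27,X), (28,Y), (30,Y), (36,Y), (39,Y), (42,Y)
ranks: 9->1, 11->2, 13->3, 18->4, 19->5, 22->6, 26->7, 27->8, 28->9, 30->10, 36->11, 39->12, 42->13
Step 2: Rank sum for X: R1 = 1 + 2 + 3 + 6 + 7 + 8 = 27.
Step 3: U_X = R1 - n1(n1+1)/2 = 27 - 6*7/2 = 27 - 21 = 6.
       U_Y = n1*n2 - U_X = 42 - 6 = 36.
Step 4: No ties, so the exact null distribution of U (based on enumerating the C(13,6) = 1716 equally likely rank assignments) gives the two-sided p-value.
Step 5: p-value = 0.034965; compare to alpha = 0.1. reject H0.

U_X = 6, p = 0.034965, reject H0 at alpha = 0.1.


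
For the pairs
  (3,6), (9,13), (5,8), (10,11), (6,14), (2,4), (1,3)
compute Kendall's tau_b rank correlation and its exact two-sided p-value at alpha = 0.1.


Step 1: Enumerate the 21 unordered pairs (i,j) with i<j and classify each by sign(x_j-x_i) * sign(y_j-y_i).
  (1,2):dx=+6,dy=+7->C; (1,3):dx=+2,dy=+2->C; (1,4):dx=+7,dy=+5->C; (1,5):dx=+3,dy=+8->C
  (1,6):dx=-1,dy=-2->C; (1,7):dx=-2,dy=-3->C; (2,3):dx=-4,dy=-5->C; (2,4):dx=+1,dy=-2->D
  (2,5):dx=-3,dy=+1->D; (2,6):dx=-7,dy=-9->C; (2,7):dx=-8,dy=-10->C; (3,4):dx=+5,dy=+3->C
  (3,5):dx=+1,dy=+6->C; (3,6):dx=-3,dy=-4->C; (3,7):dx=-4,dy=-5->C; (4,5):dx=-4,dy=+3->D
  (4,6):dx=-8,dy=-7->C; (4,7):dx=-9,dy=-8->C; (5,6):dx=-4,dy=-10->C; (5,7):dx=-5,dy=-11->C
  (6,7):dx=-1,dy=-1->C
Step 2: C = 18, D = 3, total pairs = 21.
Step 3: tau = (C - D)/(n(n-1)/2) = (18 - 3)/21 = 0.714286.
Step 4: Exact two-sided p-value (enumerate n! = 5040 permutations of y under H0): p = 0.030159.
Step 5: alpha = 0.1. reject H0.

tau_b = 0.7143 (C=18, D=3), p = 0.030159, reject H0.


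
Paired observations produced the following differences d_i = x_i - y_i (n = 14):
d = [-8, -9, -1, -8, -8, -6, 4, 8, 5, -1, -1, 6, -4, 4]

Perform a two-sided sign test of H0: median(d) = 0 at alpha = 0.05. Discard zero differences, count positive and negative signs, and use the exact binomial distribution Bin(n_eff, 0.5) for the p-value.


Step 1: Discard zero differences. Original n = 14; n_eff = number of nonzero differences = 14.
Nonzero differences (with sign): -8, -9, -1, -8, -8, -6, +4, +8, +5, -1, -1, +6, -4, +4
Step 2: Count signs: positive = 5, negative = 9.
Step 3: Under H0: P(positive) = 0.5, so the number of positives S ~ Bin(14, 0.5).
Step 4: Two-sided exact p-value = sum of Bin(14,0.5) probabilities at or below the observed probability = 0.423950.
Step 5: alpha = 0.05. fail to reject H0.

n_eff = 14, pos = 5, neg = 9, p = 0.423950, fail to reject H0.


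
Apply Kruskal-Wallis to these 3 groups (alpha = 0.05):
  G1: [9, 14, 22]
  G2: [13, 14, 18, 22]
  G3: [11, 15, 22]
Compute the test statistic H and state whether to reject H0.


Step 1: Combine all N = 10 observations and assign midranks.
sorted (value, group, rank): (9,G1,1), (11,G3,2), (13,G2,3), (14,G1,4.5), (14,G2,4.5), (15,G3,6), (18,G2,7), (22,G1,9), (22,G2,9), (22,G3,9)
Step 2: Sum ranks within each group.
R_1 = 14.5 (n_1 = 3)
R_2 = 23.5 (n_2 = 4)
R_3 = 17 (n_3 = 3)
Step 3: H = 12/(N(N+1)) * sum(R_i^2/n_i) - 3(N+1)
     = 12/(10*11) * (14.5^2/3 + 23.5^2/4 + 17^2/3) - 3*11
     = 0.109091 * 304.479 - 33
     = 0.215909.
Step 4: Ties present; correction factor C = 1 - 30/(10^3 - 10) = 0.969697. Corrected H = 0.215909 / 0.969697 = 0.222656.
Step 5: Under H0, H ~ chi^2(2); p-value = 0.894645.
Step 6: alpha = 0.05. fail to reject H0.

H = 0.2227, df = 2, p = 0.894645, fail to reject H0.


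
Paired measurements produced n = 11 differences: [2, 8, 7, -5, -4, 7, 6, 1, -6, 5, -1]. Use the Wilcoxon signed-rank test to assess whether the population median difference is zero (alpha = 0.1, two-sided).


Step 1: Drop any zero differences (none here) and take |d_i|.
|d| = [2, 8, 7, 5, 4, 7, 6, 1, 6, 5, 1]
Step 2: Midrank |d_i| (ties get averaged ranks).
ranks: |2|->3, |8|->11, |7|->9.5, |5|->5.5, |4|->4, |7|->9.5, |6|->7.5, |1|->1.5, |6|->7.5, |5|->5.5, |1|->1.5
Step 3: Attach original signs; sum ranks with positive sign and with negative sign.
W+ = 3 + 11 + 9.5 + 9.5 + 7.5 + 1.5 + 5.5 = 47.5
W- = 5.5 + 4 + 7.5 + 1.5 = 18.5
(Check: W+ + W- = 66 should equal n(n+1)/2 = 66.)
Step 4: Test statistic W = min(W+, W-) = 18.5.
Step 5: Ties in |d|, so use the tie-corrected normal approximation.
        E[W] = n(n+1)/4 = 11*12/4 = 33.
        Tie groups: |d|=1 (t=2), |d|=5 (t=2), |d|=6 (t=2), |d|=7 (t=2); sum(t^3 - t) = 24.
        Var[W] = n(n+1)(2n+1)/24 - sum(t^3-t)/48 = 3036/24 - 24/48 = 126.
        z = (W - E[W]) / sqrt(Var[W]) = (18.5 - 33) / 11.2250 = -1.2918.
        Two-sided p = 2*Phi(z) = 0.196439.
Step 6: alpha = 0.1. fail to reject H0.

W+ = 47.5, W- = 18.5, W = min = 18.5, p = 0.196439, fail to reject H0.


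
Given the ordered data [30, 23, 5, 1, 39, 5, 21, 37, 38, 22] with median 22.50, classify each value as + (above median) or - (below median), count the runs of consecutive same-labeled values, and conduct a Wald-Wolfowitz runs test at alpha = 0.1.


Step 1: Compute median = 22.50; label A = above, B = below.
Labels in order: AABBABBAAB  (n_A = 5, n_B = 5)
Step 2: Count runs R = 6.
Step 3: Under H0 (random ordering), E[R] = 2*n_A*n_B/(n_A+n_B) + 1 = 2*5*5/10 + 1 = 6.0000.
        Var[R] = 2*n_A*n_B*(2*n_A*n_B - n_A - n_B) / ((n_A+n_B)^2 * (n_A+n_B-1)) = 2000/900 = 2.2222.
        SD[R] = 1.4907.
Step 4: R = E[R], so z = 0 with no continuity correction.
Step 5: Two-sided p-value via normal approximation = 2*(1 - Phi(|z|)) = 1.000000.
Step 6: alpha = 0.1. fail to reject H0.

R = 6, z = 0.0000, p = 1.000000, fail to reject H0.


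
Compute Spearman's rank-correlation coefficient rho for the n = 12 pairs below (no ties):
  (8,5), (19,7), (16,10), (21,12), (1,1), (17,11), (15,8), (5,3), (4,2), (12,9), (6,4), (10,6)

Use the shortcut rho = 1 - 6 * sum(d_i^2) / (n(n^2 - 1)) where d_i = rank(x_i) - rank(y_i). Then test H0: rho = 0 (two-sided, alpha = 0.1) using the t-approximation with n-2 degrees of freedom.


Step 1: Rank x and y separately (midranks; no ties here).
rank(x): 8->5, 19->11, 16->9, 21->12, 1->1, 17->10, 15->8, 5->3, 4->2, 12->7, 6->4, 10->6
rank(y): 5->5, 7->7, 10->10, 12->12, 1->1, 11->11, 8->8, 3->3, 2->2, 9->9, 4->4, 6->6
Step 2: d_i = R_x(i) - R_y(i); compute d_i^2.
  (5-5)^2=0, (11-7)^2=16, (9-10)^2=1, (12-12)^2=0, (1-1)^2=0, (10-11)^2=1, (8-8)^2=0, (3-3)^2=0, (2-2)^2=0, (7-9)^2=4, (4-4)^2=0, (6-6)^2=0
sum(d^2) = 22.
Step 3: rho = 1 - 6*22 / (12*(12^2 - 1)) = 1 - 132/1716 = 0.923077.
Step 4: Under H0, t = rho * sqrt((n-2)/(1-rho^2)) = 7.5895 ~ t(10).
Step 5: Two-sided p-value from the t-distribution with 10 df = 0.000019.
Step 6: alpha = 0.1. reject H0.

rho = 0.9231, p = 0.000019, reject H0 at alpha = 0.1.


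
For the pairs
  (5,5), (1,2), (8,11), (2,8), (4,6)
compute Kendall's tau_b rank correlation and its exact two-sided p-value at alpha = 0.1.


Step 1: Enumerate the 10 unordered pairs (i,j) with i<j and classify each by sign(x_j-x_i) * sign(y_j-y_i).
  (1,2):dx=-4,dy=-3->C; (1,3):dx=+3,dy=+6->C; (1,4):dx=-3,dy=+3->D; (1,5):dx=-1,dy=+1->D
  (2,3):dx=+7,dy=+9->C; (2,4):dx=+1,dy=+6->C; (2,5):dx=+3,dy=+4->C; (3,4):dx=-6,dy=-3->C
  (3,5):dx=-4,dy=-5->C; (4,5):dx=+2,dy=-2->D
Step 2: C = 7, D = 3, total pairs = 10.
Step 3: tau = (C - D)/(n(n-1)/2) = (7 - 3)/10 = 0.400000.
Step 4: Exact two-sided p-value (enumerate n! = 120 permutations of y under H0): p = 0.483333.
Step 5: alpha = 0.1. fail to reject H0.

tau_b = 0.4000 (C=7, D=3), p = 0.483333, fail to reject H0.


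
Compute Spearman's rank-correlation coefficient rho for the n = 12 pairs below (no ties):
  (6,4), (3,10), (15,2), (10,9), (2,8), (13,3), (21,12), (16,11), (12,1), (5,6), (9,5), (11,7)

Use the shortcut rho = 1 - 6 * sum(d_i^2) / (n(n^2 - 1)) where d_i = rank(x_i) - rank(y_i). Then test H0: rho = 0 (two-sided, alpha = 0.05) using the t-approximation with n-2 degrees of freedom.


Step 1: Rank x and y separately (midranks; no ties here).
rank(x): 6->4, 3->2, 15->10, 10->6, 2->1, 13->9, 21->12, 16->11, 12->8, 5->3, 9->5, 11->7
rank(y): 4->4, 10->10, 2->2, 9->9, 8->8, 3->3, 12->12, 11->11, 1->1, 6->6, 5->5, 7->7
Step 2: d_i = R_x(i) - R_y(i); compute d_i^2.
  (4-4)^2=0, (2-10)^2=64, (10-2)^2=64, (6-9)^2=9, (1-8)^2=49, (9-3)^2=36, (12-12)^2=0, (11-11)^2=0, (8-1)^2=49, (3-6)^2=9, (5-5)^2=0, (7-7)^2=0
sum(d^2) = 280.
Step 3: rho = 1 - 6*280 / (12*(12^2 - 1)) = 1 - 1680/1716 = 0.020979.
Step 4: Under H0, t = rho * sqrt((n-2)/(1-rho^2)) = 0.0664 ~ t(10).
Step 5: Two-sided p-value from the t-distribution with 10 df = 0.948402.
Step 6: alpha = 0.05. fail to reject H0.

rho = 0.0210, p = 0.948402, fail to reject H0 at alpha = 0.05.


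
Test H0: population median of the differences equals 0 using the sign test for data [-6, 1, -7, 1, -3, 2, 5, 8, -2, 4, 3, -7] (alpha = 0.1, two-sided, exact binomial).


Step 1: Discard zero differences. Original n = 12; n_eff = number of nonzero differences = 12.
Nonzero differences (with sign): -6, +1, -7, +1, -3, +2, +5, +8, -2, +4, +3, -7
Step 2: Count signs: positive = 7, negative = 5.
Step 3: Under H0: P(positive) = 0.5, so the number of positives S ~ Bin(12, 0.5).
Step 4: Two-sided exact p-value = sum of Bin(12,0.5) probabilities at or below the observed probability = 0.774414.
Step 5: alpha = 0.1. fail to reject H0.

n_eff = 12, pos = 7, neg = 5, p = 0.774414, fail to reject H0.


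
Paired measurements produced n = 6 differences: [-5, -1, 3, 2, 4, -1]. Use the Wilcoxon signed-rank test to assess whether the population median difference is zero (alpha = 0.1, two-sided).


Step 1: Drop any zero differences (none here) and take |d_i|.
|d| = [5, 1, 3, 2, 4, 1]
Step 2: Midrank |d_i| (ties get averaged ranks).
ranks: |5|->6, |1|->1.5, |3|->4, |2|->3, |4|->5, |1|->1.5
Step 3: Attach original signs; sum ranks with positive sign and with negative sign.
W+ = 4 + 3 + 5 = 12
W- = 6 + 1.5 + 1.5 = 9
(Check: W+ + W- = 21 should equal n(n+1)/2 = 21.)
Step 4: Test statistic W = min(W+, W-) = 9.
Step 5: Ties in |d|, so use the tie-corrected normal approximation.
        E[W] = n(n+1)/4 = 6*7/4 = 10.5.
        Tie groups: |d|=1 (t=2); sum(t^3 - t) = 6.
        Var[W] = n(n+1)(2n+1)/24 - sum(t^3-t)/48 = 546/24 - 6/48 = 22.625.
        z = (W - E[W]) / sqrt(Var[W]) = (9 - 10.5) / 4.7566 = -0.3154.
        Two-sided p = 2*Phi(z) = 0.752494.
Step 6: alpha = 0.1. fail to reject H0.

W+ = 12, W- = 9, W = min = 9, p = 0.752494, fail to reject H0.


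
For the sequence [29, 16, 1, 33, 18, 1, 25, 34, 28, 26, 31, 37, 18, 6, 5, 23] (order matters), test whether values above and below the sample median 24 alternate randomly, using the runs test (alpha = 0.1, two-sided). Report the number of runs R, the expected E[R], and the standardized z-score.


Step 1: Compute median = 24; label A = above, B = below.
Labels in order: ABBABBAAAAAABBBB  (n_A = 8, n_B = 8)
Step 2: Count runs R = 6.
Step 3: Under H0 (random ordering), E[R] = 2*n_A*n_B/(n_A+n_B) + 1 = 2*8*8/16 + 1 = 9.0000.
        Var[R] = 2*n_A*n_B*(2*n_A*n_B - n_A - n_B) / ((n_A+n_B)^2 * (n_A+n_B-1)) = 14336/3840 = 3.7333.
        SD[R] = 1.9322.
Step 4: Continuity-corrected z = (R + 0.5 - E[R]) / SD[R] = (6 + 0.5 - 9.0000) / 1.9322 = -1.2939.
Step 5: Two-sided p-value via normal approximation = 2*(1 - Phi(|z|)) = 0.195709.
Step 6: alpha = 0.1. fail to reject H0.

R = 6, z = -1.2939, p = 0.195709, fail to reject H0.


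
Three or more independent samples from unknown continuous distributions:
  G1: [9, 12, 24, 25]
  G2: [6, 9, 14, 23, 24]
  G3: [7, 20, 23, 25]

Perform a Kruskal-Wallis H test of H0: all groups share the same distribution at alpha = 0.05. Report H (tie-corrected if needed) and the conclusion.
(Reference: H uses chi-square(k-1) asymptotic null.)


Step 1: Combine all N = 13 observations and assign midranks.
sorted (value, group, rank): (6,G2,1), (7,G3,2), (9,G1,3.5), (9,G2,3.5), (12,G1,5), (14,G2,6), (20,G3,7), (23,G2,8.5), (23,G3,8.5), (24,G1,10.5), (24,G2,10.5), (25,G1,12.5), (25,G3,12.5)
Step 2: Sum ranks within each group.
R_1 = 31.5 (n_1 = 4)
R_2 = 29.5 (n_2 = 5)
R_3 = 30 (n_3 = 4)
Step 3: H = 12/(N(N+1)) * sum(R_i^2/n_i) - 3(N+1)
     = 12/(13*14) * (31.5^2/4 + 29.5^2/5 + 30^2/4) - 3*14
     = 0.065934 * 647.112 - 42
     = 0.666758.
Step 4: Ties present; correction factor C = 1 - 24/(13^3 - 13) = 0.989011. Corrected H = 0.666758 / 0.989011 = 0.674167.
Step 5: Under H0, H ~ chi^2(2); p-value = 0.713849.
Step 6: alpha = 0.05. fail to reject H0.

H = 0.6742, df = 2, p = 0.713849, fail to reject H0.


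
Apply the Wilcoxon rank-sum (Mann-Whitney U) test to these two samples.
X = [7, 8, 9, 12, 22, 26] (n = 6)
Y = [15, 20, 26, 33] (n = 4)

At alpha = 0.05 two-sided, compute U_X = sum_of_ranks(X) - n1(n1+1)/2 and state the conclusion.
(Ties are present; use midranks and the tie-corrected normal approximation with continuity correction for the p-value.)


Step 1: Combine and sort all 10 observations; assign midranks.
sorted (value, group): (7,X), (8,X), (9,X), (12,X), (15,Y), (20,Y), (22,X), (26,X), (26,Y), (33,Y)
ranks: 7->1, 8->2, 9->3, 12->4, 15->5, 20->6, 22->7, 26->8.5, 26->8.5, 33->10
Step 2: Rank sum for X: R1 = 1 + 2 + 3 + 4 + 7 + 8.5 = 25.5.
Step 3: U_X = R1 - n1(n1+1)/2 = 25.5 - 6*7/2 = 25.5 - 21 = 4.5.
       U_Y = n1*n2 - U_X = 24 - 4.5 = 19.5.
Step 4: Ties are present, so use the tie-corrected normal approximation (with continuity correction) for the p-value.
Step 5: p-value = 0.134407; compare to alpha = 0.05. fail to reject H0.

U_X = 4.5, p = 0.134407, fail to reject H0 at alpha = 0.05.


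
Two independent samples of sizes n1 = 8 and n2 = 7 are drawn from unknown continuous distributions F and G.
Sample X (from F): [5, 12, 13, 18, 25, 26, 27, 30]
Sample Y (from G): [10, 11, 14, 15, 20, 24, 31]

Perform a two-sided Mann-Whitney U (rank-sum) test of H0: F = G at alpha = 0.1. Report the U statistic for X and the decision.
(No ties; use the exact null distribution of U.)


Step 1: Combine and sort all 15 observations; assign midranks.
sorted (value, group): (5,X), (10,Y), (11,Y), (12,X), (13,X), (14,Y), (15,Y), (18,X), (20,Y), (24,Y), (25,X), (26,X), (27,X), (30,X), (31,Y)
ranks: 5->1, 10->2, 11->3, 12->4, 13->5, 14->6, 15->7, 18->8, 20->9, 24->10, 25->11, 26->12, 27->13, 30->14, 31->15
Step 2: Rank sum for X: R1 = 1 + 4 + 5 + 8 + 11 + 12 + 13 + 14 = 68.
Step 3: U_X = R1 - n1(n1+1)/2 = 68 - 8*9/2 = 68 - 36 = 32.
       U_Y = n1*n2 - U_X = 56 - 32 = 24.
Step 4: No ties, so the exact null distribution of U (based on enumerating the C(15,8) = 6435 equally likely rank assignments) gives the two-sided p-value.
Step 5: p-value = 0.694328; compare to alpha = 0.1. fail to reject H0.

U_X = 32, p = 0.694328, fail to reject H0 at alpha = 0.1.


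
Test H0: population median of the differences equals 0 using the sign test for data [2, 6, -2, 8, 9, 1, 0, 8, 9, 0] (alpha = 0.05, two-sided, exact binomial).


Step 1: Discard zero differences. Original n = 10; n_eff = number of nonzero differences = 8.
Nonzero differences (with sign): +2, +6, -2, +8, +9, +1, +8, +9
Step 2: Count signs: positive = 7, negative = 1.
Step 3: Under H0: P(positive) = 0.5, so the number of positives S ~ Bin(8, 0.5).
Step 4: Two-sided exact p-value = sum of Bin(8,0.5) probabilities at or below the observed probability = 0.070312.
Step 5: alpha = 0.05. fail to reject H0.

n_eff = 8, pos = 7, neg = 1, p = 0.070312, fail to reject H0.


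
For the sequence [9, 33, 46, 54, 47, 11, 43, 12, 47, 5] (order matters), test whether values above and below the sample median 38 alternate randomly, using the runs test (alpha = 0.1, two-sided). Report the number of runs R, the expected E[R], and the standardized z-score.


Step 1: Compute median = 38; label A = above, B = below.
Labels in order: BBAAABABAB  (n_A = 5, n_B = 5)
Step 2: Count runs R = 7.
Step 3: Under H0 (random ordering), E[R] = 2*n_A*n_B/(n_A+n_B) + 1 = 2*5*5/10 + 1 = 6.0000.
        Var[R] = 2*n_A*n_B*(2*n_A*n_B - n_A - n_B) / ((n_A+n_B)^2 * (n_A+n_B-1)) = 2000/900 = 2.2222.
        SD[R] = 1.4907.
Step 4: Continuity-corrected z = (R - 0.5 - E[R]) / SD[R] = (7 - 0.5 - 6.0000) / 1.4907 = 0.3354.
Step 5: Two-sided p-value via normal approximation = 2*(1 - Phi(|z|)) = 0.737316.
Step 6: alpha = 0.1. fail to reject H0.

R = 7, z = 0.3354, p = 0.737316, fail to reject H0.


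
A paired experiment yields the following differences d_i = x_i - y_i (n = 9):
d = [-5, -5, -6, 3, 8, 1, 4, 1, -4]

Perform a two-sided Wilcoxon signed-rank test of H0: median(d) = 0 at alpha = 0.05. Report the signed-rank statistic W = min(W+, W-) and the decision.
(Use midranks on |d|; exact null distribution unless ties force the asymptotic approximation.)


Step 1: Drop any zero differences (none here) and take |d_i|.
|d| = [5, 5, 6, 3, 8, 1, 4, 1, 4]
Step 2: Midrank |d_i| (ties get averaged ranks).
ranks: |5|->6.5, |5|->6.5, |6|->8, |3|->3, |8|->9, |1|->1.5, |4|->4.5, |1|->1.5, |4|->4.5
Step 3: Attach original signs; sum ranks with positive sign and with negative sign.
W+ = 3 + 9 + 1.5 + 4.5 + 1.5 = 19.5
W- = 6.5 + 6.5 + 8 + 4.5 = 25.5
(Check: W+ + W- = 45 should equal n(n+1)/2 = 45.)
Step 4: Test statistic W = min(W+, W-) = 19.5.
Step 5: Ties in |d|, so use the tie-corrected normal approximation.
        E[W] = n(n+1)/4 = 9*10/4 = 22.5.
        Tie groups: |d|=1 (t=2), |d|=4 (t=2), |d|=5 (t=2); sum(t^3 - t) = 18.
        Var[W] = n(n+1)(2n+1)/24 - sum(t^3-t)/48 = 1710/24 - 18/48 = 70.875.
        z = (W - E[W]) / sqrt(Var[W]) = (19.5 - 22.5) / 8.4187 = -0.3563.
        Two-sided p = 2*Phi(z) = 0.721580.
Step 6: alpha = 0.05. fail to reject H0.

W+ = 19.5, W- = 25.5, W = min = 19.5, p = 0.721580, fail to reject H0.


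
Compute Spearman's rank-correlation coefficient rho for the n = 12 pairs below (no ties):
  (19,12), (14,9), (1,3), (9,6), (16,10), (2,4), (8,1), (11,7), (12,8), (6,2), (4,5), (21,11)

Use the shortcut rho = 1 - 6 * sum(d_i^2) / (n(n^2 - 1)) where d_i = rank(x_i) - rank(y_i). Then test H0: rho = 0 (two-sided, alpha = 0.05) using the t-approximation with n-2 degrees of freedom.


Step 1: Rank x and y separately (midranks; no ties here).
rank(x): 19->11, 14->9, 1->1, 9->6, 16->10, 2->2, 8->5, 11->7, 12->8, 6->4, 4->3, 21->12
rank(y): 12->12, 9->9, 3->3, 6->6, 10->10, 4->4, 1->1, 7->7, 8->8, 2->2, 5->5, 11->11
Step 2: d_i = R_x(i) - R_y(i); compute d_i^2.
  (11-12)^2=1, (9-9)^2=0, (1-3)^2=4, (6-6)^2=0, (10-10)^2=0, (2-4)^2=4, (5-1)^2=16, (7-7)^2=0, (8-8)^2=0, (4-2)^2=4, (3-5)^2=4, (12-11)^2=1
sum(d^2) = 34.
Step 3: rho = 1 - 6*34 / (12*(12^2 - 1)) = 1 - 204/1716 = 0.881119.
Step 4: Under H0, t = rho * sqrt((n-2)/(1-rho^2)) = 5.8921 ~ t(10).
Step 5: Two-sided p-value from the t-distribution with 10 df = 0.000153.
Step 6: alpha = 0.05. reject H0.

rho = 0.8811, p = 0.000153, reject H0 at alpha = 0.05.


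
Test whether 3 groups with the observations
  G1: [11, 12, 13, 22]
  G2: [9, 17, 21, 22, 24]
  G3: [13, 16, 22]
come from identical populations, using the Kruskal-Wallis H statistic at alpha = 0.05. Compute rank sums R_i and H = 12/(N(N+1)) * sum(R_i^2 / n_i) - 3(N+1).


Step 1: Combine all N = 12 observations and assign midranks.
sorted (value, group, rank): (9,G2,1), (11,G1,2), (12,G1,3), (13,G1,4.5), (13,G3,4.5), (16,G3,6), (17,G2,7), (21,G2,8), (22,G1,10), (22,G2,10), (22,G3,10), (24,G2,12)
Step 2: Sum ranks within each group.
R_1 = 19.5 (n_1 = 4)
R_2 = 38 (n_2 = 5)
R_3 = 20.5 (n_3 = 3)
Step 3: H = 12/(N(N+1)) * sum(R_i^2/n_i) - 3(N+1)
     = 12/(12*13) * (19.5^2/4 + 38^2/5 + 20.5^2/3) - 3*13
     = 0.076923 * 523.946 - 39
     = 1.303526.
Step 4: Ties present; correction factor C = 1 - 30/(12^3 - 12) = 0.982517. Corrected H = 1.303526 / 0.982517 = 1.326720.
Step 5: Under H0, H ~ chi^2(2); p-value = 0.515118.
Step 6: alpha = 0.05. fail to reject H0.

H = 1.3267, df = 2, p = 0.515118, fail to reject H0.


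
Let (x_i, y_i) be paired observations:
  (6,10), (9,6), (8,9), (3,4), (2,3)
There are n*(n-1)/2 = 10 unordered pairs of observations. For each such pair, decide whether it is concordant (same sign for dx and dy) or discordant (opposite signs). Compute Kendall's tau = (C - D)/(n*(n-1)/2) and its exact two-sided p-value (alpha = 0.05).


Step 1: Enumerate the 10 unordered pairs (i,j) with i<j and classify each by sign(x_j-x_i) * sign(y_j-y_i).
  (1,2):dx=+3,dy=-4->D; (1,3):dx=+2,dy=-1->D; (1,4):dx=-3,dy=-6->C; (1,5):dx=-4,dy=-7->C
  (2,3):dx=-1,dy=+3->D; (2,4):dx=-6,dy=-2->C; (2,5):dx=-7,dy=-3->C; (3,4):dx=-5,dy=-5->C
  (3,5):dx=-6,dy=-6->C; (4,5):dx=-1,dy=-1->C
Step 2: C = 7, D = 3, total pairs = 10.
Step 3: tau = (C - D)/(n(n-1)/2) = (7 - 3)/10 = 0.400000.
Step 4: Exact two-sided p-value (enumerate n! = 120 permutations of y under H0): p = 0.483333.
Step 5: alpha = 0.05. fail to reject H0.

tau_b = 0.4000 (C=7, D=3), p = 0.483333, fail to reject H0.


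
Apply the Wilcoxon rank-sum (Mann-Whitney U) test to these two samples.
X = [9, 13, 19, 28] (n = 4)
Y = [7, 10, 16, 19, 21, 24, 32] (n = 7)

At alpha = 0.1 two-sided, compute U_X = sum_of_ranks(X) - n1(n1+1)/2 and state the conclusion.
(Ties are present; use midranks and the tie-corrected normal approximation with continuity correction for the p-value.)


Step 1: Combine and sort all 11 observations; assign midranks.
sorted (value, group): (7,Y), (9,X), (10,Y), (13,X), (16,Y), (19,X), (19,Y), (21,Y), (24,Y), (28,X), (32,Y)
ranks: 7->1, 9->2, 10->3, 13->4, 16->5, 19->6.5, 19->6.5, 21->8, 24->9, 28->10, 32->11
Step 2: Rank sum for X: R1 = 2 + 4 + 6.5 + 10 = 22.5.
Step 3: U_X = R1 - n1(n1+1)/2 = 22.5 - 4*5/2 = 22.5 - 10 = 12.5.
       U_Y = n1*n2 - U_X = 28 - 12.5 = 15.5.
Step 4: Ties are present, so use the tie-corrected normal approximation (with continuity correction) for the p-value.
Step 5: p-value = 0.849769; compare to alpha = 0.1. fail to reject H0.

U_X = 12.5, p = 0.849769, fail to reject H0 at alpha = 0.1.


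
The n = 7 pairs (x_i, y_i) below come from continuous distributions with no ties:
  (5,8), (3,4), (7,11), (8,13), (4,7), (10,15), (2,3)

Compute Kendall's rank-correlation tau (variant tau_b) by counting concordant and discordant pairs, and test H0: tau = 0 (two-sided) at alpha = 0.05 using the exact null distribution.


Step 1: Enumerate the 21 unordered pairs (i,j) with i<j and classify each by sign(x_j-x_i) * sign(y_j-y_i).
  (1,2):dx=-2,dy=-4->C; (1,3):dx=+2,dy=+3->C; (1,4):dx=+3,dy=+5->C; (1,5):dx=-1,dy=-1->C
  (1,6):dx=+5,dy=+7->C; (1,7):dx=-3,dy=-5->C; (2,3):dx=+4,dy=+7->C; (2,4):dx=+5,dy=+9->C
  (2,5):dx=+1,dy=+3->C; (2,6):dx=+7,dy=+11->C; (2,7):dx=-1,dy=-1->C; (3,4):dx=+1,dy=+2->C
  (3,5):dx=-3,dy=-4->C; (3,6):dx=+3,dy=+4->C; (3,7):dx=-5,dy=-8->C; (4,5):dx=-4,dy=-6->C
  (4,6):dx=+2,dy=+2->C; (4,7):dx=-6,dy=-10->C; (5,6):dx=+6,dy=+8->C; (5,7):dx=-2,dy=-4->C
  (6,7):dx=-8,dy=-12->C
Step 2: C = 21, D = 0, total pairs = 21.
Step 3: tau = (C - D)/(n(n-1)/2) = (21 - 0)/21 = 1.000000.
Step 4: Exact two-sided p-value (enumerate n! = 5040 permutations of y under H0): p = 0.000397.
Step 5: alpha = 0.05. reject H0.

tau_b = 1.0000 (C=21, D=0), p = 0.000397, reject H0.


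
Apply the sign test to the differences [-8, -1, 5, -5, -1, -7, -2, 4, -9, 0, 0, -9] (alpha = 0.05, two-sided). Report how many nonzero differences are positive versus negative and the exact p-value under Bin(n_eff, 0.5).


Step 1: Discard zero differences. Original n = 12; n_eff = number of nonzero differences = 10.
Nonzero differences (with sign): -8, -1, +5, -5, -1, -7, -2, +4, -9, -9
Step 2: Count signs: positive = 2, negative = 8.
Step 3: Under H0: P(positive) = 0.5, so the number of positives S ~ Bin(10, 0.5).
Step 4: Two-sided exact p-value = sum of Bin(10,0.5) probabilities at or below the observed probability = 0.109375.
Step 5: alpha = 0.05. fail to reject H0.

n_eff = 10, pos = 2, neg = 8, p = 0.109375, fail to reject H0.


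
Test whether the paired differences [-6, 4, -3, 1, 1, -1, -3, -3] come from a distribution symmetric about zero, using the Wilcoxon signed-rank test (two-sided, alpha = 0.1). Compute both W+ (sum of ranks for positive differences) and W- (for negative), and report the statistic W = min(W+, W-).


Step 1: Drop any zero differences (none here) and take |d_i|.
|d| = [6, 4, 3, 1, 1, 1, 3, 3]
Step 2: Midrank |d_i| (ties get averaged ranks).
ranks: |6|->8, |4|->7, |3|->5, |1|->2, |1|->2, |1|->2, |3|->5, |3|->5
Step 3: Attach original signs; sum ranks with positive sign and with negative sign.
W+ = 7 + 2 + 2 = 11
W- = 8 + 5 + 2 + 5 + 5 = 25
(Check: W+ + W- = 36 should equal n(n+1)/2 = 36.)
Step 4: Test statistic W = min(W+, W-) = 11.
Step 5: Ties in |d|, so use the tie-corrected normal approximation.
        E[W] = n(n+1)/4 = 8*9/4 = 18.
        Tie groups: |d|=1 (t=3), |d|=3 (t=3); sum(t^3 - t) = 48.
        Var[W] = n(n+1)(2n+1)/24 - sum(t^3-t)/48 = 1224/24 - 48/48 = 50.
        z = (W - E[W]) / sqrt(Var[W]) = (11 - 18) / 7.0711 = -0.9899.
        Two-sided p = 2*Phi(z) = 0.322199.
Step 6: alpha = 0.1. fail to reject H0.

W+ = 11, W- = 25, W = min = 11, p = 0.322199, fail to reject H0.


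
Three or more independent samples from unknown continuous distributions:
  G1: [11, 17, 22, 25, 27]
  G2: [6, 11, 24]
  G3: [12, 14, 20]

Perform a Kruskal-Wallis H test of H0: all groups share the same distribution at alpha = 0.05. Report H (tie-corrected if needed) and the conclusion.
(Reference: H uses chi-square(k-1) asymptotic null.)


Step 1: Combine all N = 11 observations and assign midranks.
sorted (value, group, rank): (6,G2,1), (11,G1,2.5), (11,G2,2.5), (12,G3,4), (14,G3,5), (17,G1,6), (20,G3,7), (22,G1,8), (24,G2,9), (25,G1,10), (27,G1,11)
Step 2: Sum ranks within each group.
R_1 = 37.5 (n_1 = 5)
R_2 = 12.5 (n_2 = 3)
R_3 = 16 (n_3 = 3)
Step 3: H = 12/(N(N+1)) * sum(R_i^2/n_i) - 3(N+1)
     = 12/(11*12) * (37.5^2/5 + 12.5^2/3 + 16^2/3) - 3*12
     = 0.090909 * 418.667 - 36
     = 2.060606.
Step 4: Ties present; correction factor C = 1 - 6/(11^3 - 11) = 0.995455. Corrected H = 2.060606 / 0.995455 = 2.070015.
Step 5: Under H0, H ~ chi^2(2); p-value = 0.355224.
Step 6: alpha = 0.05. fail to reject H0.

H = 2.0700, df = 2, p = 0.355224, fail to reject H0.


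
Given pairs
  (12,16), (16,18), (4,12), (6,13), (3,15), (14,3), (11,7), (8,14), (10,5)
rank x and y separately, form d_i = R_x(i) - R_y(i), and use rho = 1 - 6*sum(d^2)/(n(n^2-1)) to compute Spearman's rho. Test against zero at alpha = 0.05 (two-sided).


Step 1: Rank x and y separately (midranks; no ties here).
rank(x): 12->7, 16->9, 4->2, 6->3, 3->1, 14->8, 11->6, 8->4, 10->5
rank(y): 16->8, 18->9, 12->4, 13->5, 15->7, 3->1, 7->3, 14->6, 5->2
Step 2: d_i = R_x(i) - R_y(i); compute d_i^2.
  (7-8)^2=1, (9-9)^2=0, (2-4)^2=4, (3-5)^2=4, (1-7)^2=36, (8-1)^2=49, (6-3)^2=9, (4-6)^2=4, (5-2)^2=9
sum(d^2) = 116.
Step 3: rho = 1 - 6*116 / (9*(9^2 - 1)) = 1 - 696/720 = 0.033333.
Step 4: Under H0, t = rho * sqrt((n-2)/(1-rho^2)) = 0.0882 ~ t(7).
Step 5: Two-sided p-value from the t-distribution with 7 df = 0.932157.
Step 6: alpha = 0.05. fail to reject H0.

rho = 0.0333, p = 0.932157, fail to reject H0 at alpha = 0.05.


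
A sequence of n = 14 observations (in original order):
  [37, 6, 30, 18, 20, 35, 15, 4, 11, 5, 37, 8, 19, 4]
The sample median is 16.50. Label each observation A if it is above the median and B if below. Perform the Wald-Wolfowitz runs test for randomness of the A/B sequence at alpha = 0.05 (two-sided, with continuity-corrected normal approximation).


Step 1: Compute median = 16.50; label A = above, B = below.
Labels in order: ABAAAABBBBABAB  (n_A = 7, n_B = 7)
Step 2: Count runs R = 8.
Step 3: Under H0 (random ordering), E[R] = 2*n_A*n_B/(n_A+n_B) + 1 = 2*7*7/14 + 1 = 8.0000.
        Var[R] = 2*n_A*n_B*(2*n_A*n_B - n_A - n_B) / ((n_A+n_B)^2 * (n_A+n_B-1)) = 8232/2548 = 3.2308.
        SD[R] = 1.7974.
Step 4: R = E[R], so z = 0 with no continuity correction.
Step 5: Two-sided p-value via normal approximation = 2*(1 - Phi(|z|)) = 1.000000.
Step 6: alpha = 0.05. fail to reject H0.

R = 8, z = 0.0000, p = 1.000000, fail to reject H0.


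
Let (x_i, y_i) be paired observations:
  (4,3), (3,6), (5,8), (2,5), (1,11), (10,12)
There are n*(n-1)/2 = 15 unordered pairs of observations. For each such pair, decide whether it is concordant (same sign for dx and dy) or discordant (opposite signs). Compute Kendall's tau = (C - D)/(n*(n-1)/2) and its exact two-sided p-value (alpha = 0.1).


Step 1: Enumerate the 15 unordered pairs (i,j) with i<j and classify each by sign(x_j-x_i) * sign(y_j-y_i).
  (1,2):dx=-1,dy=+3->D; (1,3):dx=+1,dy=+5->C; (1,4):dx=-2,dy=+2->D; (1,5):dx=-3,dy=+8->D
  (1,6):dx=+6,dy=+9->C; (2,3):dx=+2,dy=+2->C; (2,4):dx=-1,dy=-1->C; (2,5):dx=-2,dy=+5->D
  (2,6):dx=+7,dy=+6->C; (3,4):dx=-3,dy=-3->C; (3,5):dx=-4,dy=+3->D; (3,6):dx=+5,dy=+4->C
  (4,5):dx=-1,dy=+6->D; (4,6):dx=+8,dy=+7->C; (5,6):dx=+9,dy=+1->C
Step 2: C = 9, D = 6, total pairs = 15.
Step 3: tau = (C - D)/(n(n-1)/2) = (9 - 6)/15 = 0.200000.
Step 4: Exact two-sided p-value (enumerate n! = 720 permutations of y under H0): p = 0.719444.
Step 5: alpha = 0.1. fail to reject H0.

tau_b = 0.2000 (C=9, D=6), p = 0.719444, fail to reject H0.


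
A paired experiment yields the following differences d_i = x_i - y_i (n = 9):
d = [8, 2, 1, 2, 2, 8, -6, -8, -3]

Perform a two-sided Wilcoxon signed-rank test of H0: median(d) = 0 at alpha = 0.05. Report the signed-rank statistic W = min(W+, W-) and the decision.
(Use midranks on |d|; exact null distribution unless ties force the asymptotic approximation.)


Step 1: Drop any zero differences (none here) and take |d_i|.
|d| = [8, 2, 1, 2, 2, 8, 6, 8, 3]
Step 2: Midrank |d_i| (ties get averaged ranks).
ranks: |8|->8, |2|->3, |1|->1, |2|->3, |2|->3, |8|->8, |6|->6, |8|->8, |3|->5
Step 3: Attach original signs; sum ranks with positive sign and with negative sign.
W+ = 8 + 3 + 1 + 3 + 3 + 8 = 26
W- = 6 + 8 + 5 = 19
(Check: W+ + W- = 45 should equal n(n+1)/2 = 45.)
Step 4: Test statistic W = min(W+, W-) = 19.
Step 5: Ties in |d|, so use the tie-corrected normal approximation.
        E[W] = n(n+1)/4 = 9*10/4 = 22.5.
        Tie groups: |d|=2 (t=3), |d|=8 (t=3); sum(t^3 - t) = 48.
        Var[W] = n(n+1)(2n+1)/24 - sum(t^3-t)/48 = 1710/24 - 48/48 = 70.25.
        z = (W - E[W]) / sqrt(Var[W]) = (19 - 22.5) / 8.3815 = -0.4176.
        Two-sided p = 2*Phi(z) = 0.676251.
Step 6: alpha = 0.05. fail to reject H0.

W+ = 26, W- = 19, W = min = 19, p = 0.676251, fail to reject H0.


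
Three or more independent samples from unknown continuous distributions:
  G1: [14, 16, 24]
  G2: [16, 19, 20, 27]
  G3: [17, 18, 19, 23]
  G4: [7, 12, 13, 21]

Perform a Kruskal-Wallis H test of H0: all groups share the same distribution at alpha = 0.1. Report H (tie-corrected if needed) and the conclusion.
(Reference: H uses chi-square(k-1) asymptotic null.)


Step 1: Combine all N = 15 observations and assign midranks.
sorted (value, group, rank): (7,G4,1), (12,G4,2), (13,G4,3), (14,G1,4), (16,G1,5.5), (16,G2,5.5), (17,G3,7), (18,G3,8), (19,G2,9.5), (19,G3,9.5), (20,G2,11), (21,G4,12), (23,G3,13), (24,G1,14), (27,G2,15)
Step 2: Sum ranks within each group.
R_1 = 23.5 (n_1 = 3)
R_2 = 41 (n_2 = 4)
R_3 = 37.5 (n_3 = 4)
R_4 = 18 (n_4 = 4)
Step 3: H = 12/(N(N+1)) * sum(R_i^2/n_i) - 3(N+1)
     = 12/(15*16) * (23.5^2/3 + 41^2/4 + 37.5^2/4 + 18^2/4) - 3*16
     = 0.050000 * 1036.9 - 48
     = 3.844792.
Step 4: Ties present; correction factor C = 1 - 12/(15^3 - 15) = 0.996429. Corrected H = 3.844792 / 0.996429 = 3.858572.
Step 5: Under H0, H ~ chi^2(3); p-value = 0.277146.
Step 6: alpha = 0.1. fail to reject H0.

H = 3.8586, df = 3, p = 0.277146, fail to reject H0.


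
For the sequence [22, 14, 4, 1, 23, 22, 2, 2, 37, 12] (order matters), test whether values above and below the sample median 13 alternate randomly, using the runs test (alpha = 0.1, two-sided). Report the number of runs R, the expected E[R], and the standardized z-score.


Step 1: Compute median = 13; label A = above, B = below.
Labels in order: AABBAABBAB  (n_A = 5, n_B = 5)
Step 2: Count runs R = 6.
Step 3: Under H0 (random ordering), E[R] = 2*n_A*n_B/(n_A+n_B) + 1 = 2*5*5/10 + 1 = 6.0000.
        Var[R] = 2*n_A*n_B*(2*n_A*n_B - n_A - n_B) / ((n_A+n_B)^2 * (n_A+n_B-1)) = 2000/900 = 2.2222.
        SD[R] = 1.4907.
Step 4: R = E[R], so z = 0 with no continuity correction.
Step 5: Two-sided p-value via normal approximation = 2*(1 - Phi(|z|)) = 1.000000.
Step 6: alpha = 0.1. fail to reject H0.

R = 6, z = 0.0000, p = 1.000000, fail to reject H0.


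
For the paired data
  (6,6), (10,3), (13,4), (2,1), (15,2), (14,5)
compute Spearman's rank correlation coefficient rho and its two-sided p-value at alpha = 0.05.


Step 1: Rank x and y separately (midranks; no ties here).
rank(x): 6->2, 10->3, 13->4, 2->1, 15->6, 14->5
rank(y): 6->6, 3->3, 4->4, 1->1, 2->2, 5->5
Step 2: d_i = R_x(i) - R_y(i); compute d_i^2.
  (2-6)^2=16, (3-3)^2=0, (4-4)^2=0, (1-1)^2=0, (6-2)^2=16, (5-5)^2=0
sum(d^2) = 32.
Step 3: rho = 1 - 6*32 / (6*(6^2 - 1)) = 1 - 192/210 = 0.085714.
Step 4: Under H0, t = rho * sqrt((n-2)/(1-rho^2)) = 0.1721 ~ t(4).
Step 5: Two-sided p-value from the t-distribution with 4 df = 0.871743.
Step 6: alpha = 0.05. fail to reject H0.

rho = 0.0857, p = 0.871743, fail to reject H0 at alpha = 0.05.


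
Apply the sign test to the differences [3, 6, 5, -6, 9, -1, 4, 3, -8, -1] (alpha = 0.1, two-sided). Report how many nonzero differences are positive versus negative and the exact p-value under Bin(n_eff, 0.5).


Step 1: Discard zero differences. Original n = 10; n_eff = number of nonzero differences = 10.
Nonzero differences (with sign): +3, +6, +5, -6, +9, -1, +4, +3, -8, -1
Step 2: Count signs: positive = 6, negative = 4.
Step 3: Under H0: P(positive) = 0.5, so the number of positives S ~ Bin(10, 0.5).
Step 4: Two-sided exact p-value = sum of Bin(10,0.5) probabilities at or below the observed probability = 0.753906.
Step 5: alpha = 0.1. fail to reject H0.

n_eff = 10, pos = 6, neg = 4, p = 0.753906, fail to reject H0.


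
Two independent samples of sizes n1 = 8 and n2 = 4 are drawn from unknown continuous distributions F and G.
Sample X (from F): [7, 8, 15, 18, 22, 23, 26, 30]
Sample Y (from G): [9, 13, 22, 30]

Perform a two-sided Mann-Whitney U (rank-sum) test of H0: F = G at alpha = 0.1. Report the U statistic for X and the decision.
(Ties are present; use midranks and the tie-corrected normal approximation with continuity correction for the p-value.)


Step 1: Combine and sort all 12 observations; assign midranks.
sorted (value, group): (7,X), (8,X), (9,Y), (13,Y), (15,X), (18,X), (22,X), (22,Y), (23,X), (26,X), (30,X), (30,Y)
ranks: 7->1, 8->2, 9->3, 13->4, 15->5, 18->6, 22->7.5, 22->7.5, 23->9, 26->10, 30->11.5, 30->11.5
Step 2: Rank sum for X: R1 = 1 + 2 + 5 + 6 + 7.5 + 9 + 10 + 11.5 = 52.
Step 3: U_X = R1 - n1(n1+1)/2 = 52 - 8*9/2 = 52 - 36 = 16.
       U_Y = n1*n2 - U_X = 32 - 16 = 16.
Step 4: Ties are present, so use the tie-corrected normal approximation (with continuity correction) for the p-value.
Step 5: p-value = 1.000000; compare to alpha = 0.1. fail to reject H0.

U_X = 16, p = 1.000000, fail to reject H0 at alpha = 0.1.


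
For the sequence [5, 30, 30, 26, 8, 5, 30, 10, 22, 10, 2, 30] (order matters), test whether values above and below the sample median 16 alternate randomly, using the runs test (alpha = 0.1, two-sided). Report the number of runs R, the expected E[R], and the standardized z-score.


Step 1: Compute median = 16; label A = above, B = below.
Labels in order: BAAABBABABBA  (n_A = 6, n_B = 6)
Step 2: Count runs R = 8.
Step 3: Under H0 (random ordering), E[R] = 2*n_A*n_B/(n_A+n_B) + 1 = 2*6*6/12 + 1 = 7.0000.
        Var[R] = 2*n_A*n_B*(2*n_A*n_B - n_A - n_B) / ((n_A+n_B)^2 * (n_A+n_B-1)) = 4320/1584 = 2.7273.
        SD[R] = 1.6514.
Step 4: Continuity-corrected z = (R - 0.5 - E[R]) / SD[R] = (8 - 0.5 - 7.0000) / 1.6514 = 0.3028.
Step 5: Two-sided p-value via normal approximation = 2*(1 - Phi(|z|)) = 0.762069.
Step 6: alpha = 0.1. fail to reject H0.

R = 8, z = 0.3028, p = 0.762069, fail to reject H0.


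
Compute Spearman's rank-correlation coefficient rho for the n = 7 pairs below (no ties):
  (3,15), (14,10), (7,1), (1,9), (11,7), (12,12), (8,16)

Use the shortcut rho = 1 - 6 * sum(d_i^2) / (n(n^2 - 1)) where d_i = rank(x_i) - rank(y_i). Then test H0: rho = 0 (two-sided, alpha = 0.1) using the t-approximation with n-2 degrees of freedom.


Step 1: Rank x and y separately (midranks; no ties here).
rank(x): 3->2, 14->7, 7->3, 1->1, 11->5, 12->6, 8->4
rank(y): 15->6, 10->4, 1->1, 9->3, 7->2, 12->5, 16->7
Step 2: d_i = R_x(i) - R_y(i); compute d_i^2.
  (2-6)^2=16, (7-4)^2=9, (3-1)^2=4, (1-3)^2=4, (5-2)^2=9, (6-5)^2=1, (4-7)^2=9
sum(d^2) = 52.
Step 3: rho = 1 - 6*52 / (7*(7^2 - 1)) = 1 - 312/336 = 0.071429.
Step 4: Under H0, t = rho * sqrt((n-2)/(1-rho^2)) = 0.1601 ~ t(5).
Step 5: Two-sided p-value from the t-distribution with 5 df = 0.879048.
Step 6: alpha = 0.1. fail to reject H0.

rho = 0.0714, p = 0.879048, fail to reject H0 at alpha = 0.1.


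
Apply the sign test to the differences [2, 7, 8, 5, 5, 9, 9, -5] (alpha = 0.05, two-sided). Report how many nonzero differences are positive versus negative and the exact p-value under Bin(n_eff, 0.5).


Step 1: Discard zero differences. Original n = 8; n_eff = number of nonzero differences = 8.
Nonzero differences (with sign): +2, +7, +8, +5, +5, +9, +9, -5
Step 2: Count signs: positive = 7, negative = 1.
Step 3: Under H0: P(positive) = 0.5, so the number of positives S ~ Bin(8, 0.5).
Step 4: Two-sided exact p-value = sum of Bin(8,0.5) probabilities at or below the observed probability = 0.070312.
Step 5: alpha = 0.05. fail to reject H0.

n_eff = 8, pos = 7, neg = 1, p = 0.070312, fail to reject H0.
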